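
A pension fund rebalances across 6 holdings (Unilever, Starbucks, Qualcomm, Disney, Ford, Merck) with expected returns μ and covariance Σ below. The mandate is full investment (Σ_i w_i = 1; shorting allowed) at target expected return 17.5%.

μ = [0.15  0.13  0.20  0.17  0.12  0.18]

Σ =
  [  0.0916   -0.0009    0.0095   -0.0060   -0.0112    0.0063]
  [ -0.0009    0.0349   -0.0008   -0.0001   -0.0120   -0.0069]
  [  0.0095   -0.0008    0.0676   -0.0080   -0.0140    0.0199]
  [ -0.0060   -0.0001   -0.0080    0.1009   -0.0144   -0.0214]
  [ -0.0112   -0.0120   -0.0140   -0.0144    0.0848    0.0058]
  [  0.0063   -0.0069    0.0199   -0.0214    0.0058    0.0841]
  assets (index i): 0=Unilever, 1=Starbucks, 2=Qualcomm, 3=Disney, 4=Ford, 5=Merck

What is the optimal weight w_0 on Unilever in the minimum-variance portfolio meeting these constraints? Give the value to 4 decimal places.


p=Σ⁻¹μ = [1.8097  5.4287  3.1461  2.9928  3.2967  2.2399]
q=Σ⁻¹𝟙 = [12.8180  40.3504  16.7307  18.3023  24.1576  13.2732]
a=μᵀp=2.913964  b=𝟙ᵀp=18.913887  c=𝟙ᵀq=125.632286  D=ac−b²=8.352857
λ₁=(c·0.175−b)/D = (125.632286·0.175−18.913887)/8.352857 = 0.367750
λ₂=(a−b·0.175)/D = (2.913964−18.913887·0.175)/8.352857 = -0.047405
w* = 0.367750·p + -0.047405·q:
  w_0 = 0.367750·1.8097 + -0.047405·12.8180 = 0.0579  (Unilever)
  w_1 = 0.367750·5.4287 + -0.047405·40.3504 = 0.0836  (Starbucks)
  w_2 = 0.367750·3.1461 + -0.047405·16.7307 = 0.3638  (Qualcomm)
  w_3 = 0.367750·2.9928 + -0.047405·18.3023 = 0.2330  (Disney)
  w_4 = 0.367750·3.2967 + -0.047405·24.1576 = 0.0672  (Ford)
  w_5 = 0.367750·2.2399 + -0.047405·13.2732 = 0.1945  (Merck)
Σw_i=1.0000  μᵀw=0.1750
σ²=wᵀΣw=λ₁·μ_p+λ₂ = 0.367750·0.175 + -0.047405 = 0.016951 ≈ 0.0170

0.0579


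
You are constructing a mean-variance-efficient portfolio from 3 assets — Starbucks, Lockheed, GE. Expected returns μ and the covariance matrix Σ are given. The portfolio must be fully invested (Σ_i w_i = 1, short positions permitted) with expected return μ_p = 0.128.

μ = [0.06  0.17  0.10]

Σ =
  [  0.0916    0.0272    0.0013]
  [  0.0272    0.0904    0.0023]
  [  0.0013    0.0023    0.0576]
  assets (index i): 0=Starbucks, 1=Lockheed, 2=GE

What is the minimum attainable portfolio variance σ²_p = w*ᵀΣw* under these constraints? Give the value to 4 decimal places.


u=Σ⁻¹μ = [0.0940  1.8100  1.6617]
v=Σ⁻¹𝟙 = [8.2583  8.1485  16.8494]
a=μᵀu=0.479506  b=𝟙ᵀu=3.565671  c=𝟙ᵀv=33.256092  D=ac−b²=3.232495
λ₁=(c·0.128−b)/D = (33.256092·0.128−3.565671)/3.232495 = 0.213800
λ₂=(a−b·0.128)/D = (0.479506−3.565671·0.128)/3.232495 = 0.007146
w* = 0.213800·u + 0.007146·v:
  w_0 = 0.213800·0.0940 + 0.007146·8.2583 = 0.0791  (Starbucks)
  w_1 = 0.213800·1.8100 + 0.007146·8.1485 = 0.4452  (Lockheed)
  w_2 = 0.213800·1.6617 + 0.007146·16.8494 = 0.4757  (GE)
Σw_i=1.0000  μᵀw=0.1280
σ²=wᵀΣw=λ₁·μ_p+λ₂ = 0.213800·0.128 + 0.007146 = 0.034513 ≈ 0.0345

0.0345


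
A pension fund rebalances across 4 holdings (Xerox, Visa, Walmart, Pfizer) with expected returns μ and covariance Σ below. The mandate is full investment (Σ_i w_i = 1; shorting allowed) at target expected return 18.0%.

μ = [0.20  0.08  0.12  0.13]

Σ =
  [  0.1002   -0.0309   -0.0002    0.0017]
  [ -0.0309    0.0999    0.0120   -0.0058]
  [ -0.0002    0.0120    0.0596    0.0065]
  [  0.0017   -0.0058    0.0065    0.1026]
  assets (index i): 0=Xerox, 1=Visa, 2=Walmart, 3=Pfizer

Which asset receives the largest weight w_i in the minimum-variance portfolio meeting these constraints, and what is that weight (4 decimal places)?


p=Σ⁻¹μ = [2.4186  1.4264  1.6028  1.2061]
q=Σ⁻¹𝟙 = [13.9463  13.2957  13.1192  9.4360]
a=μᵀp=0.946963  b=𝟙ᵀp=6.653901  c=𝟙ᵀq=49.797203  D=ac−b²=2.881698
λ₁=(c·0.180−b)/D = (49.797203·0.180−6.653901)/2.881698 = 0.801470
λ₂=(a−b·0.180)/D = (0.946963−6.653901·0.180)/2.881698 = -0.087011
w* = 0.801470·p + -0.087011·q:
  w_0 = 0.801470·2.4186 + -0.087011·13.9463 = 0.7250  (Xerox)
  w_1 = 0.801470·1.4264 + -0.087011·13.2957 = -0.0137  (Visa)
  w_2 = 0.801470·1.6028 + -0.087011·13.1192 = 0.1431  (Walmart)
  w_3 = 0.801470·1.2061 + -0.087011·9.4360 = 0.1456  (Pfizer)
Σw_i=1.0000  μᵀw=0.1800
σ²=wᵀΣw=λ₁·μ_p+λ₂ = 0.801470·0.180 + -0.087011 = 0.057254 ≈ 0.0573

Xerox (0.7250)


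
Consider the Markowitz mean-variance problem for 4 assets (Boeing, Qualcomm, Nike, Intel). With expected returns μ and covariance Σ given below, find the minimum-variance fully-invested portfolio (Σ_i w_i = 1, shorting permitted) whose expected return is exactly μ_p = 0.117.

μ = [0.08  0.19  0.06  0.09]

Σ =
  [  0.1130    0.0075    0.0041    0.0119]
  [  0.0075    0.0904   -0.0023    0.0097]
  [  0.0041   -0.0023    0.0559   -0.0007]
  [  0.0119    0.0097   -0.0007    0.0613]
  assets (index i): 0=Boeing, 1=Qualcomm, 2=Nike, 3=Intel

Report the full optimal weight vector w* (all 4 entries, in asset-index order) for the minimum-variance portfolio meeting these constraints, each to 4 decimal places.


0.1015  0.3650  0.2830  0.2505

x=Σ⁻¹μ = [0.4209  1.9792  1.1375  1.0863]
y=Σ⁻¹𝟙 = [6.1078  9.5299  18.0063  13.8252]
a=μᵀx=0.575744  b=𝟙ᵀx=4.623947  c=𝟙ᵀy=47.469175  D=ac−b²=5.949191
λ₁=(c·0.117−b)/D = (47.469175·0.117−4.623947)/5.949191 = 0.156315
λ₂=(a−b·0.117)/D = (0.575744−4.623947·0.117)/5.949191 = 0.005840
w* = 0.156315·x + 0.005840·y:
  w_0 = 0.156315·0.4209 + 0.005840·6.1078 = 0.1015  (Boeing)
  w_1 = 0.156315·1.9792 + 0.005840·9.5299 = 0.3650  (Qualcomm)
  w_2 = 0.156315·1.1375 + 0.005840·18.0063 = 0.2830  (Nike)
  w_3 = 0.156315·1.0863 + 0.005840·13.8252 = 0.2505  (Intel)
Σw_i=1.0000  μᵀw=0.1170
σ²=wᵀΣw=λ₁·μ_p+λ₂ = 0.156315·0.117 + 0.005840 = 0.024129 ≈ 0.0241


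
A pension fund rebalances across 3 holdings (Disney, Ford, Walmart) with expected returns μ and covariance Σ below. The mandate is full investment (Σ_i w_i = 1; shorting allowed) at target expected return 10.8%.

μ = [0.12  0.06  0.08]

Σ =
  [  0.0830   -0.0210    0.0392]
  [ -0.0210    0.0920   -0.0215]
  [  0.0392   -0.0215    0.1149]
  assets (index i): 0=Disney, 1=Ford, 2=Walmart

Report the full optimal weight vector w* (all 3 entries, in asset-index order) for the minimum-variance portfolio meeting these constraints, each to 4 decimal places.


p=Σ⁻¹μ = [1.5459  1.0923  0.3732]
q=Σ⁻¹𝟙 = [12.4915  15.4338  7.3295]
a=μᵀp=0.280898  b=𝟙ᵀp=3.011362  c=𝟙ᵀq=35.254729  D=ac−b²=0.834685
λ₁=(c·0.108−b)/D = (35.254729·0.108−3.011362)/0.834685 = 0.953832
λ₂=(a−b·0.108)/D = (0.280898−3.011362·0.108)/0.834685 = -0.053109
w* = 0.953832·p + -0.053109·q:
  w_0 = 0.953832·1.5459 + -0.053109·12.4915 = 0.8111  (Disney)
  w_1 = 0.953832·1.0923 + -0.053109·15.4338 = 0.2222  (Ford)
  w_2 = 0.953832·0.3732 + -0.053109·7.3295 = -0.0332  (Walmart)
Σw_i=1.0000  μᵀw=0.1080
σ²=wᵀΣw=λ₁·μ_p+λ₂ = 0.953832·0.108 + -0.053109 = 0.049905 ≈ 0.0499

0.8111  0.2222  -0.0332


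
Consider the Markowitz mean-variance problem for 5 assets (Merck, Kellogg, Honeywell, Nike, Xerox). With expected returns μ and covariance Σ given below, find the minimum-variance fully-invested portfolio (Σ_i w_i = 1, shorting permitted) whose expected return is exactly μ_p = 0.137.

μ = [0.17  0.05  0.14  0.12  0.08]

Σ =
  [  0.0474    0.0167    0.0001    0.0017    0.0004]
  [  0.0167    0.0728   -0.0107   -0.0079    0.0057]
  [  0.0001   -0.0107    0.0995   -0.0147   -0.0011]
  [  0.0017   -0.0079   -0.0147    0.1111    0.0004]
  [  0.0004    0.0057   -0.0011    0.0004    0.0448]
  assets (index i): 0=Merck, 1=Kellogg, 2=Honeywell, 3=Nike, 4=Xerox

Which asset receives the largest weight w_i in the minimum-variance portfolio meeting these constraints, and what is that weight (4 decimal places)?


Merck (0.4361)

p=Σ⁻¹μ = [3.4802  0.1231  1.6200  1.2436  1.7676]
q=Σ⁻¹𝟙 = [16.4462  11.4771  13.1587  11.2310  20.9372]
a=μᵀp=1.115238  b=𝟙ᵀp=8.234615  c=𝟙ᵀq=73.250098  D=ac−b²=13.882416
λ₁=(c·0.137−b)/D = (73.250098·0.137−8.234615)/13.882416 = 0.129707
λ₂=(a−b·0.137)/D = (1.115238−8.234615·0.137)/13.882416 = -0.000930
w* = 0.129707·p + -0.000930·q:
  w_0 = 0.129707·3.4802 + -0.000930·16.4462 = 0.4361  (Merck)
  w_1 = 0.129707·0.1231 + -0.000930·11.4771 = 0.0053  (Kellogg)
  w_2 = 0.129707·1.6200 + -0.000930·13.1587 = 0.1979  (Honeywell)
  w_3 = 0.129707·1.2436 + -0.000930·11.2310 = 0.1509  (Nike)
  w_4 = 0.129707·1.7676 + -0.000930·20.9372 = 0.2098  (Xerox)
Σw_i=1.0000  μᵀw=0.1370
σ²=wᵀΣw=λ₁·μ_p+λ₂ = 0.129707·0.137 + -0.000930 = 0.016840 ≈ 0.0168


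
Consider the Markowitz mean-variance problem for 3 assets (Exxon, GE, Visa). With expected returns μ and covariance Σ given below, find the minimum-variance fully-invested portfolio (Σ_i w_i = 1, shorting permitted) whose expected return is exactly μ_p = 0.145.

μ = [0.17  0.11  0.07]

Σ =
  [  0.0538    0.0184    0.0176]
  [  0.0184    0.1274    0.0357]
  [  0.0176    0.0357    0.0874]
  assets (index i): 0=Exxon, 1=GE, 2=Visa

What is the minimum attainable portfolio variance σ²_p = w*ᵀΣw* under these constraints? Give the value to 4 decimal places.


p=Σ⁻¹μ = [3.0079  0.4227  0.0226]
q=Σ⁻¹𝟙 = [15.0553  3.7472  6.8793]
a=μᵀp=0.559419  b=𝟙ᵀp=3.453145  c=𝟙ᵀq=25.681810  D=ac−b²=2.442673
λ₁=(c·0.145−b)/D = (25.681810·0.145−3.453145)/2.442673 = 0.110828
λ₂=(a−b·0.145)/D = (0.559419−3.453145·0.145)/2.442673 = 0.024036
w* = 0.110828·p + 0.024036·q:
  w_0 = 0.110828·3.0079 + 0.024036·15.0553 = 0.6952  (Exxon)
  w_1 = 0.110828·0.4227 + 0.024036·3.7472 = 0.1369  (GE)
  w_2 = 0.110828·0.0226 + 0.024036·6.8793 = 0.1679  (Visa)
Σw_i=1.0000  μᵀw=0.1450
σ²=wᵀΣw=λ₁·μ_p+λ₂ = 0.110828·0.145 + 0.024036 = 0.040106 ≈ 0.0401

0.0401


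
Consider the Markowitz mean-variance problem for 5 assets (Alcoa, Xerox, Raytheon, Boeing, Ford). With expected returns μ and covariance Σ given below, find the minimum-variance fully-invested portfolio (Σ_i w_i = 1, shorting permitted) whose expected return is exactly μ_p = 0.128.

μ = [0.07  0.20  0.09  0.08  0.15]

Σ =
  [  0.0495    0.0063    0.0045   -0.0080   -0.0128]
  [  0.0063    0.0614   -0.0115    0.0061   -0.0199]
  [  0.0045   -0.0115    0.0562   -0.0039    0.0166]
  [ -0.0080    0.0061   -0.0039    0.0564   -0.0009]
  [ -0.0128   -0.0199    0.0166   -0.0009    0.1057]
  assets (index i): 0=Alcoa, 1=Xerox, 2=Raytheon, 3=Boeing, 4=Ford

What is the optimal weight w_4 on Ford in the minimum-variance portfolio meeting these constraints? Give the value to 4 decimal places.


u=Σ⁻¹μ = [1.5050  3.9752  1.7734  1.3578  2.0828]
v=Σ⁻¹𝟙 = [22.8617  19.5127  17.4231  20.2805  13.3393]
a=μᵀu=1.481047  b=𝟙ᵀu=10.694264  c=𝟙ᵀv=93.417265  D=ac−b²=23.988068
λ₁=(c·0.128−b)/D = (93.417265·0.128−10.694264)/23.988068 = 0.052657
λ₂=(a−b·0.128)/D = (1.481047−10.694264·0.128)/23.988068 = 0.004677
w* = 0.052657·u + 0.004677·v:
  w_0 = 0.052657·1.5050 + 0.004677·22.8617 = 0.1862  (Alcoa)
  w_1 = 0.052657·3.9752 + 0.004677·19.5127 = 0.3006  (Xerox)
  w_2 = 0.052657·1.7734 + 0.004677·17.4231 = 0.1749  (Raytheon)
  w_3 = 0.052657·1.3578 + 0.004677·20.2805 = 0.1663  (Boeing)
  w_4 = 0.052657·2.0828 + 0.004677·13.3393 = 0.1721  (Ford)
Σw_i=1.0000  μᵀw=0.1280
σ²=wᵀΣw=λ₁·μ_p+λ₂ = 0.052657·0.128 + 0.004677 = 0.011417 ≈ 0.0114

0.1721


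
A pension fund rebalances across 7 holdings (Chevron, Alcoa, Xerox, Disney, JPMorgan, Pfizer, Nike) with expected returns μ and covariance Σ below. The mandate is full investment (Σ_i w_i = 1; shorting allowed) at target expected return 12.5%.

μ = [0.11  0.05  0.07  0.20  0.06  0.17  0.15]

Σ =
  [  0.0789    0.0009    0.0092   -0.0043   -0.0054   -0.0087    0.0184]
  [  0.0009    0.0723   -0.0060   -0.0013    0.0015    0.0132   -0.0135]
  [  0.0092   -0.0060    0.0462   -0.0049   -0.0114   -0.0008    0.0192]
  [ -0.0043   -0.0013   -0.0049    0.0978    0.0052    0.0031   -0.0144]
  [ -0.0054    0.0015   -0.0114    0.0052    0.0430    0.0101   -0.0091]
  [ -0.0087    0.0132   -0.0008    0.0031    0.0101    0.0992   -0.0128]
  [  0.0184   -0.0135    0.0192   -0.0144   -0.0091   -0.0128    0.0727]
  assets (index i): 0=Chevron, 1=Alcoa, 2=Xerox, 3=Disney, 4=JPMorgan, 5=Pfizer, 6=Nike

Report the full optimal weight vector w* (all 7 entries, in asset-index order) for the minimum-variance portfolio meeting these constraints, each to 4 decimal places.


x=Σ⁻¹μ = [1.0787  0.9458  0.9860  2.4092  1.6171  1.7991  2.7019]
y=Σ⁻¹𝟙 = [9.5736  16.8973  24.3998  12.5421  30.3879  7.3977  15.6164]
a=μᵀx=1.524958  b=𝟙ᵀx=11.537721  c=𝟙ᵀy=116.814898  D=ac−b²=45.018743
λ₁=(c·0.125−b)/D = (116.814898·0.125−11.537721)/45.018743 = 0.068064
λ₂=(a−b·0.125)/D = (1.524958−11.537721·0.125)/45.018743 = 0.001838
w* = 0.068064·x + 0.001838·y:
  w_0 = 0.068064·1.0787 + 0.001838·9.5736 = 0.0910  (Chevron)
  w_1 = 0.068064·0.9458 + 0.001838·16.8973 = 0.0954  (Alcoa)
  w_2 = 0.068064·0.9860 + 0.001838·24.3998 = 0.1120  (Xerox)
  w_3 = 0.068064·2.4092 + 0.001838·12.5421 = 0.1870  (Disney)
  w_4 = 0.068064·1.6171 + 0.001838·30.3879 = 0.1659  (JPMorgan)
  w_5 = 0.068064·1.7991 + 0.001838·7.3977 = 0.1361  (Pfizer)
  w_6 = 0.068064·2.7019 + 0.001838·15.6164 = 0.2126  (Nike)
Σw_i=1.0000  μᵀw=0.1250
σ²=wᵀΣw=λ₁·μ_p+λ₂ = 0.068064·0.125 + 0.001838 = 0.010346 ≈ 0.0103

0.0910  0.0954  0.1120  0.1870  0.1659  0.1361  0.2126


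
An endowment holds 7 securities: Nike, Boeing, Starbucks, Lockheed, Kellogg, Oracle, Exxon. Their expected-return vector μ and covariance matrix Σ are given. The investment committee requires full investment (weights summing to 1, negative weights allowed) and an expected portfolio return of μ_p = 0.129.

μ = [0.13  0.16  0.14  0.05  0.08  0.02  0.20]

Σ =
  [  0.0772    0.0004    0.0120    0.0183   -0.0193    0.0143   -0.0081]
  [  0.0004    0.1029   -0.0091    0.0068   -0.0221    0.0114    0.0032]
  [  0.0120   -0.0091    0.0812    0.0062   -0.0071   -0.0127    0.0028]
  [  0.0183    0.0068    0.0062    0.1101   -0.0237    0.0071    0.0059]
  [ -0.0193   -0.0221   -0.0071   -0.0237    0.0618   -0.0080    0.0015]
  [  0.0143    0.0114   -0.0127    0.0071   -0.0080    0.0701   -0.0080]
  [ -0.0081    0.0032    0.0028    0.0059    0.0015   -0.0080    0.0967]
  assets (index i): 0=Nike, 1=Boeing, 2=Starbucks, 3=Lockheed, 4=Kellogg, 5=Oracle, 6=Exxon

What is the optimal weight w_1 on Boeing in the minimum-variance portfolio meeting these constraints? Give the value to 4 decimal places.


0.1803

g=Σ⁻¹μ = [2.2304  2.2606  1.8797  0.3828  3.1586  0.3627  2.0835]
h=Σ⁻¹𝟙 = [14.5751  15.6211  16.1696  10.5125  33.9830  15.7167  10.7087]
a=μᵀg=1.610576  b=𝟙ᵀg=12.358228  c=𝟙ᵀh=117.286763  D=ac−b²=36.173420
λ₁=(c·0.129−b)/D = (117.286763·0.129−12.358228)/36.173420 = 0.076624
λ₂=(a−b·0.129)/D = (1.610576−12.358228·0.129)/36.173420 = 0.000452
w* = 0.076624·g + 0.000452·h:
  w_0 = 0.076624·2.2304 + 0.000452·14.5751 = 0.1775  (Nike)
  w_1 = 0.076624·2.2606 + 0.000452·15.6211 = 0.1803  (Boeing)
  w_2 = 0.076624·1.8797 + 0.000452·16.1696 = 0.1513  (Starbucks)
  w_3 = 0.076624·0.3828 + 0.000452·10.5125 = 0.0341  (Lockheed)
  w_4 = 0.076624·3.1586 + 0.000452·33.9830 = 0.2574  (Kellogg)
  w_5 = 0.076624·0.3627 + 0.000452·15.7167 = 0.0349  (Oracle)
  w_6 = 0.076624·2.0835 + 0.000452·10.7087 = 0.1645  (Exxon)
Σw_i=1.0000  μᵀw=0.1290
σ²=wᵀΣw=λ₁·μ_p+λ₂ = 0.076624·0.129 + 0.000452 = 0.010337 ≈ 0.0103


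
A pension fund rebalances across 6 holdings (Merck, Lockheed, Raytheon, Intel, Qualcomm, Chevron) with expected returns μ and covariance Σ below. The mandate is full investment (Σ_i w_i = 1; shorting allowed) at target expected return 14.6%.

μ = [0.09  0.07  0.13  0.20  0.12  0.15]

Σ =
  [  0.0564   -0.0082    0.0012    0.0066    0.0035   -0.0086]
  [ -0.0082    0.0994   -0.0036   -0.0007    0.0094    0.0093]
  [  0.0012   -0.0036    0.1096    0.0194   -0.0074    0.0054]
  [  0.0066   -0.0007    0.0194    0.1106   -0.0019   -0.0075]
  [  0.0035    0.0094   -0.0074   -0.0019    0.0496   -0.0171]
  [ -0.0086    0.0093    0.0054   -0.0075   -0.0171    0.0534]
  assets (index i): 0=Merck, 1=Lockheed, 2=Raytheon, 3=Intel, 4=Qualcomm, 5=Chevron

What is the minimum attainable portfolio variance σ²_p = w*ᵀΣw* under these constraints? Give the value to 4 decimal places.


0.0120

u=Σ⁻¹μ = [1.8090  0.0884  0.8770  1.9263  4.0533  4.5648]
v=Σ⁻¹𝟙 = [20.2905  6.3923  7.9908  9.0722  29.6958  30.8565]
a=μᵀu=1.839381  b=𝟙ᵀu=13.318812  c=𝟙ᵀv=104.298018  D=ac−b²=14.453080
λ₁=(c·0.146−b)/D = (104.298018·0.146−13.318812)/14.453080 = 0.132062
λ₂=(a−b·0.146)/D = (1.839381−13.318812·0.146)/14.453080 = -0.007276
w* = 0.132062·u + -0.007276·v:
  w_0 = 0.132062·1.8090 + -0.007276·20.2905 = 0.0913  (Merck)
  w_1 = 0.132062·0.0884 + -0.007276·6.3923 = -0.0348  (Lockheed)
  w_2 = 0.132062·0.8770 + -0.007276·7.9908 = 0.0577  (Raytheon)
  w_3 = 0.132062·1.9263 + -0.007276·9.0722 = 0.1884  (Intel)
  w_4 = 0.132062·4.0533 + -0.007276·29.6958 = 0.3192  (Qualcomm)
  w_5 = 0.132062·4.5648 + -0.007276·30.8565 = 0.3783  (Chevron)
Σw_i=1.0000  μᵀw=0.1460
σ²=wᵀΣw=λ₁·μ_p+λ₂ = 0.132062·0.146 + -0.007276 = 0.012005 ≈ 0.0120


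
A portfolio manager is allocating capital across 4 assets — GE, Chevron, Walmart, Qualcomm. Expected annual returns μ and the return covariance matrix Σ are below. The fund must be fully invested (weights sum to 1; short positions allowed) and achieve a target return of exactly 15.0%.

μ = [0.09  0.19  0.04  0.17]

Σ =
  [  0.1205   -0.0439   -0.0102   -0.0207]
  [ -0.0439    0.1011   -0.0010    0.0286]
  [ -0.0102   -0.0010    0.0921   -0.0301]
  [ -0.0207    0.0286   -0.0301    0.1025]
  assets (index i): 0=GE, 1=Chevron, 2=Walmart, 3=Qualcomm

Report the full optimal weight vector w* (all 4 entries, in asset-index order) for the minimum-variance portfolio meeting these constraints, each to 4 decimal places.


u=Σ⁻¹μ = [1.9809  2.2412  1.2681  1.8056]
v=Σ⁻¹𝟙 = [17.1956  13.3753  17.7109  14.6977]
a=μᵀu=0.961803  b=𝟙ᵀu=7.295952  c=𝟙ᵀv=62.979440  D=ac−b²=7.342926
λ₁=(c·0.150−b)/D = (62.979440·0.150−7.295952)/7.342926 = 0.292930
λ₂=(a−b·0.150)/D = (0.961803−7.295952·0.150)/7.342926 = -0.018057
w* = 0.292930·u + -0.018057·v:
  w_0 = 0.292930·1.9809 + -0.018057·17.1956 = 0.2698  (GE)
  w_1 = 0.292930·2.2412 + -0.018057·13.3753 = 0.4150  (Chevron)
  w_2 = 0.292930·1.2681 + -0.018057·17.7109 = 0.0517  (Walmart)
  w_3 = 0.292930·1.8056 + -0.018057·14.6977 = 0.2635  (Qualcomm)
Σw_i=1.0000  μᵀw=0.1500
σ²=wᵀΣw=λ₁·μ_p+λ₂ = 0.292930·0.150 + -0.018057 = 0.025883 ≈ 0.0259

0.2698  0.4150  0.0517  0.2635


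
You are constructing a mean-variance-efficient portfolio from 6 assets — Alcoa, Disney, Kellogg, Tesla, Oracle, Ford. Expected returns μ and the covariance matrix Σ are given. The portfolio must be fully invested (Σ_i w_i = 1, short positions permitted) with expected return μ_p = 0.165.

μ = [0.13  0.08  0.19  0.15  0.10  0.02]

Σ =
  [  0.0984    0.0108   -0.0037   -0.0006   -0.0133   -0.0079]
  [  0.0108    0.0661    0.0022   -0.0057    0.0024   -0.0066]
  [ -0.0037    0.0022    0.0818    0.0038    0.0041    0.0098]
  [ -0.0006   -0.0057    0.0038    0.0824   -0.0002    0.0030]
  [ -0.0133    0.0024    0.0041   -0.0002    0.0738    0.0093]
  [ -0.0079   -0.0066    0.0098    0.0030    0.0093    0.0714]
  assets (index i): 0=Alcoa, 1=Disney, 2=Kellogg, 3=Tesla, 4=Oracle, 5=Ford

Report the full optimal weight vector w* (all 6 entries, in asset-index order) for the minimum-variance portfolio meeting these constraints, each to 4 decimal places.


0.2126  0.0690  0.3908  0.2727  0.1948  -0.1399

g=Σ⁻¹μ = [1.5040  0.9893  2.2103  1.8027  1.4803  -0.0340]
h=Σ⁻¹𝟙 = [11.7923  14.7887  9.5578  12.3570  13.0400  13.1478]
a=μᵀg=1.112368  b=𝟙ᵀg=7.952577  c=𝟙ᵀh=74.683575  D=ac−b²=19.832151
λ₁=(c·0.165−b)/D = (74.683575·0.165−7.952577)/19.832151 = 0.220360
λ₂=(a−b·0.165)/D = (1.112368−7.952577·0.165)/19.832151 = -0.010075
w* = 0.220360·g + -0.010075·h:
  w_0 = 0.220360·1.5040 + -0.010075·11.7923 = 0.2126  (Alcoa)
  w_1 = 0.220360·0.9893 + -0.010075·14.7887 = 0.0690  (Disney)
  w_2 = 0.220360·2.2103 + -0.010075·9.5578 = 0.3908  (Kellogg)
  w_3 = 0.220360·1.8027 + -0.010075·12.3570 = 0.2727  (Tesla)
  w_4 = 0.220360·1.4803 + -0.010075·13.0400 = 0.1948  (Oracle)
  w_5 = 0.220360·-0.0340 + -0.010075·13.1478 = -0.1399  (Ford)
Σw_i=1.0000  μᵀw=0.1650
σ²=wᵀΣw=λ₁·μ_p+λ₂ = 0.220360·0.165 + -0.010075 = 0.026284 ≈ 0.0263


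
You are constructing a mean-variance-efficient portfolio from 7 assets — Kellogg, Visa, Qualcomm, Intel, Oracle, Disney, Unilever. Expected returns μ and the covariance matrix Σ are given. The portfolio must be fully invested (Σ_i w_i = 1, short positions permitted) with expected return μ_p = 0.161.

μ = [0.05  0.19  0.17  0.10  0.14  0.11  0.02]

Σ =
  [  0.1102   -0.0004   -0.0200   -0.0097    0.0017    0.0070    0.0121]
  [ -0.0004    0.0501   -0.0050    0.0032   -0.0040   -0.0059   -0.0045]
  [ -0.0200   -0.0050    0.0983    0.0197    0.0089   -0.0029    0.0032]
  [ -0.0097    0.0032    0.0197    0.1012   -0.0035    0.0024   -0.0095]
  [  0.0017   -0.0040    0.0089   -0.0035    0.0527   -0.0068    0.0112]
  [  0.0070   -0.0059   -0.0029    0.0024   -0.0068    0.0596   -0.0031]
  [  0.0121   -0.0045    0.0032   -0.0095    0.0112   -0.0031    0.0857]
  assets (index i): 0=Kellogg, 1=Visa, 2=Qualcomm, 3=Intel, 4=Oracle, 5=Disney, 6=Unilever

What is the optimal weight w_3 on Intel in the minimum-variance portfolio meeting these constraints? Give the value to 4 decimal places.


p=Σ⁻¹μ = [0.6206  4.4939  1.7608  0.6133  3.0430  2.6300  0.0814]
q=Σ⁻¹𝟙 = [8.9630  25.4783  9.9190  9.1837  20.0510  21.1965  10.5349]
a=μᵀp=1.962492  b=𝟙ᵀp=13.243068  c=𝟙ᵀq=105.326335  D=ac−b²=31.323269
λ₁=(c·0.161−b)/D = (105.326335·0.161−13.243068)/31.323269 = 0.118585
λ₂=(a−b·0.161)/D = (1.962492−13.243068·0.161)/31.323269 = -0.005416
w* = 0.118585·p + -0.005416·q:
  w_0 = 0.118585·0.6206 + -0.005416·8.9630 = 0.0251  (Kellogg)
  w_1 = 0.118585·4.4939 + -0.005416·25.4783 = 0.3949  (Visa)
  w_2 = 0.118585·1.7608 + -0.005416·9.9190 = 0.1551  (Qualcomm)
  w_3 = 0.118585·0.6133 + -0.005416·9.1837 = 0.0230  (Intel)
  w_4 = 0.118585·3.0430 + -0.005416·20.0510 = 0.2523  (Oracle)
  w_5 = 0.118585·2.6300 + -0.005416·21.1965 = 0.1971  (Disney)
  w_6 = 0.118585·0.0814 + -0.005416·10.5349 = -0.0474  (Unilever)
Σw_i=1.0000  μᵀw=0.1610
σ²=wᵀΣw=λ₁·μ_p+λ₂ = 0.118585·0.161 + -0.005416 = 0.013676 ≈ 0.0137

0.0230


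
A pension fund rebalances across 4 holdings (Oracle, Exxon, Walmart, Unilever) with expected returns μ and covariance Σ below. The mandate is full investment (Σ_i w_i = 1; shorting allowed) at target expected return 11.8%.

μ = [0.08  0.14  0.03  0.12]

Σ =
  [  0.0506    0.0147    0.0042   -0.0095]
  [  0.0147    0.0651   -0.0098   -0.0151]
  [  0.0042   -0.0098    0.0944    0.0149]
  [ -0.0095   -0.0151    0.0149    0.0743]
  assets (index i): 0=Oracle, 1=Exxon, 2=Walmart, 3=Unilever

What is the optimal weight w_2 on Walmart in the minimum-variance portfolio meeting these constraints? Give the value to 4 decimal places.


g=Σ⁻¹μ = [1.2903  2.4016  0.1567  2.2367]
h=Σ⁻¹𝟙 = [17.4089  16.7770  8.8259  17.3245]
a=μᵀg=0.712546  b=𝟙ᵀg=6.085214  c=𝟙ᵀh=60.336327  D=ac−b²=5.962606
λ₁=(c·0.118−b)/D = (60.336327·0.118−6.085214)/5.962606 = 0.173493
λ₂=(a−b·0.118)/D = (0.712546−6.085214·0.118)/5.962606 = -0.000924
w* = 0.173493·g + -0.000924·h:
  w_0 = 0.173493·1.2903 + -0.000924·17.4089 = 0.2078  (Oracle)
  w_1 = 0.173493·2.4016 + -0.000924·16.7770 = 0.4012  (Exxon)
  w_2 = 0.173493·0.1567 + -0.000924·8.8259 = 0.0190  (Walmart)
  w_3 = 0.173493·2.2367 + -0.000924·17.3245 = 0.3720  (Unilever)
Σw_i=1.0000  μᵀw=0.1180
σ²=wᵀΣw=λ₁·μ_p+λ₂ = 0.173493·0.118 + -0.000924 = 0.019548 ≈ 0.0195

0.0190


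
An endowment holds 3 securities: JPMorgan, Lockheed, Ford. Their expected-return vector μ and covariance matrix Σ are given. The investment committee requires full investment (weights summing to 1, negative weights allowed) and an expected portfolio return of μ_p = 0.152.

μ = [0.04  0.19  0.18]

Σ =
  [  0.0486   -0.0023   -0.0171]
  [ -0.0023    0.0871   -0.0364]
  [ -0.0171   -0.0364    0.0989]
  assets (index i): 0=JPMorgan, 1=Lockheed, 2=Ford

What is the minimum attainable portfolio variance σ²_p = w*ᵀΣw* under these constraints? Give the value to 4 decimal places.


0.0160

x=Σ⁻¹μ = [2.2625  3.7406  3.5879]
y=Σ⁻¹𝟙 = [29.8471  22.0417  23.3843]
a=μᵀx=1.447034  b=𝟙ᵀx=9.590981  c=𝟙ᵀy=75.273064  D=ac−b²=16.935798
λ₁=(c·0.152−b)/D = (75.273064·0.152−9.590981)/16.935798 = 0.109267
λ₂=(a−b·0.152)/D = (1.447034−9.590981·0.152)/16.935798 = -0.000637
w* = 0.109267·x + -0.000637·y:
  w_0 = 0.109267·2.2625 + -0.000637·29.8471 = 0.2282  (JPMorgan)
  w_1 = 0.109267·3.7406 + -0.000637·22.0417 = 0.3947  (Lockheed)
  w_2 = 0.109267·3.5879 + -0.000637·23.3843 = 0.3771  (Ford)
Σw_i=1.0000  μᵀw=0.1520
σ²=wᵀΣw=λ₁·μ_p+λ₂ = 0.109267·0.152 + -0.000637 = 0.015971 ≈ 0.0160


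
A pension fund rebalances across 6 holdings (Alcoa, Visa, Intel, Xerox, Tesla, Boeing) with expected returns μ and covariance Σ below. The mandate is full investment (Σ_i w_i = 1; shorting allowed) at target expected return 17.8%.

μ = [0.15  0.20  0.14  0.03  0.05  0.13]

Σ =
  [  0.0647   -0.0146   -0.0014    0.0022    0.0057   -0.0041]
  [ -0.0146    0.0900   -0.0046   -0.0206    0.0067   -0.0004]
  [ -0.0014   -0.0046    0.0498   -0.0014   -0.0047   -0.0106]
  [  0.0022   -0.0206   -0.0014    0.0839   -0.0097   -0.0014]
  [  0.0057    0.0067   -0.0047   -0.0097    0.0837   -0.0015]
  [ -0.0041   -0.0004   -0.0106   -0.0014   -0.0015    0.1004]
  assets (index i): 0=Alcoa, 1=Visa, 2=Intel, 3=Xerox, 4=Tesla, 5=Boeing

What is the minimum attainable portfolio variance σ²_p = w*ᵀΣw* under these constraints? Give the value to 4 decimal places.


u=Σ⁻¹μ = [3.1434  3.1653  3.6670  1.2031  0.5084  1.8473]
v=Σ⁻¹𝟙 = [19.4435  18.9233  27.1249  18.2469  12.9998  14.1420]
a=μᵀu=1.919615  b=𝟙ᵀu=13.534514  c=𝟙ᵀv=110.880293  D=ac−b²=29.664399
λ₁=(c·0.178−b)/D = (110.880293·0.178−13.534514)/29.664399 = 0.209078
λ₂=(a−b·0.178)/D = (1.919615−13.534514·0.178)/29.664399 = -0.016502
w* = 0.209078·u + -0.016502·v:
  w_0 = 0.209078·3.1434 + -0.016502·19.4435 = 0.3364  (Alcoa)
  w_1 = 0.209078·3.1653 + -0.016502·18.9233 = 0.3495  (Visa)
  w_2 = 0.209078·3.6670 + -0.016502·27.1249 = 0.3191  (Intel)
  w_3 = 0.209078·1.2031 + -0.016502·18.2469 = -0.0496  (Xerox)
  w_4 = 0.209078·0.5084 + -0.016502·12.9998 = -0.1082  (Tesla)
  w_5 = 0.209078·1.8473 + -0.016502·14.1420 = 0.1529  (Boeing)
Σw_i=1.0000  μᵀw=0.1780
σ²=wᵀΣw=λ₁·μ_p+λ₂ = 0.209078·0.178 + -0.016502 = 0.020714 ≈ 0.0207

0.0207


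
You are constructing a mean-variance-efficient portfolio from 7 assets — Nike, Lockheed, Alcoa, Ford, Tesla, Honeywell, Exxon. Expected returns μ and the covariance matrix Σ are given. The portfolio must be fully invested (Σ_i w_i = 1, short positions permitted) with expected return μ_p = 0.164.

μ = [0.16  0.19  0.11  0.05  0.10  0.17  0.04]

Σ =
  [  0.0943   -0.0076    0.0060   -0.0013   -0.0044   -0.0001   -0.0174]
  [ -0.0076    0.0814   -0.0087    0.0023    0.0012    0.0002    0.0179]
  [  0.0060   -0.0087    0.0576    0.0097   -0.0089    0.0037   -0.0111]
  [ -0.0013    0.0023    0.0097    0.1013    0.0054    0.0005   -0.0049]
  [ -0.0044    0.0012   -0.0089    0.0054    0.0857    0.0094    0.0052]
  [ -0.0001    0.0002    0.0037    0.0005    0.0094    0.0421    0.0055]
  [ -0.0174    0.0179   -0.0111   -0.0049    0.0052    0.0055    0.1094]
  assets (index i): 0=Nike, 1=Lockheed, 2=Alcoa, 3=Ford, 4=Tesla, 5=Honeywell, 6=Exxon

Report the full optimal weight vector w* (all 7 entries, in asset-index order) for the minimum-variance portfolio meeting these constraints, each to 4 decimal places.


x=Σ⁻¹μ = [1.8742  2.6508  2.0500  0.1996  1.0192  3.5913  0.2180]
y=Σ⁻¹𝟙 = [12.9020  12.9255  19.1225  7.7138  11.0530  18.1856  9.9240]
a=μᵀx=1.760177  b=𝟙ᵀx=11.603155  c=𝟙ᵀy=91.826488  D=ac−b²=26.997714
λ₁=(c·0.164−b)/D = (91.826488·0.164−11.603155)/26.997714 = 0.128025
λ₂=(a−b·0.164)/D = (1.760177−11.603155·0.164)/26.997714 = -0.005287
w* = 0.128025·x + -0.005287·y:
  w_0 = 0.128025·1.8742 + -0.005287·12.9020 = 0.1717  (Nike)
  w_1 = 0.128025·2.6508 + -0.005287·12.9255 = 0.2710  (Lockheed)
  w_2 = 0.128025·2.0500 + -0.005287·19.1225 = 0.1614  (Alcoa)
  w_3 = 0.128025·0.1996 + -0.005287·7.7138 = -0.0152  (Ford)
  w_4 = 0.128025·1.0192 + -0.005287·11.0530 = 0.0720  (Tesla)
  w_5 = 0.128025·3.5913 + -0.005287·18.1856 = 0.3636  (Honeywell)
  w_6 = 0.128025·0.2180 + -0.005287·9.9240 = -0.0246  (Exxon)
Σw_i=1.0000  μᵀw=0.1640
σ²=wᵀΣw=λ₁·μ_p+λ₂ = 0.128025·0.164 + -0.005287 = 0.015709 ≈ 0.0157

0.1717  0.2710  0.1614  -0.0152  0.0720  0.3636  -0.0246


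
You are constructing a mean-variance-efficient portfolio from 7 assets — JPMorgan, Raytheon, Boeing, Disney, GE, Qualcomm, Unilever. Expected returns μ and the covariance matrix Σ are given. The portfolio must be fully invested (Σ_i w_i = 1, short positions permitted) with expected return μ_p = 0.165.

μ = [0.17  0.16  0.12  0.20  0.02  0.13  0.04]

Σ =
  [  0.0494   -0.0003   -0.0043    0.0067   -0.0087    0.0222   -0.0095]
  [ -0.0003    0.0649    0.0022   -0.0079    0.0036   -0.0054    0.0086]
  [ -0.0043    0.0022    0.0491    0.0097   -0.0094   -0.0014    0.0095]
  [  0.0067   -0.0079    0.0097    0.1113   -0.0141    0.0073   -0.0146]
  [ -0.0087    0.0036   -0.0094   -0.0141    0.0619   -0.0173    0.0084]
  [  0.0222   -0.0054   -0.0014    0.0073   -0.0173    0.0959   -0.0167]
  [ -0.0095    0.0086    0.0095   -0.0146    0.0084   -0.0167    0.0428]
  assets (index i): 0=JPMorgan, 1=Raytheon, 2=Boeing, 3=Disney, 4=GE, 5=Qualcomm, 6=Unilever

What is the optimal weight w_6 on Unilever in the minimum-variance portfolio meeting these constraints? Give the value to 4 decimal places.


p=Σ⁻¹μ = [3.4562  2.4435  2.3125  1.8776  1.5596  1.1211  1.4693]
q=Σ⁻¹𝟙 = [23.4458  12.6510  19.3929  12.4940  24.8502  14.1654  26.6340]
a=μᵀp=1.867240  b=𝟙ᵀp=14.239772  c=𝟙ᵀq=133.633415  D=ac−b²=46.754601
λ₁=(c·0.165−b)/D = (133.633415·0.165−14.239772)/46.754601 = 0.167037
λ₂=(a−b·0.165)/D = (1.867240−14.239772·0.165)/46.754601 = -0.010316
w* = 0.167037·p + -0.010316·q:
  w_0 = 0.167037·3.4562 + -0.010316·23.4458 = 0.3354  (JPMorgan)
  w_1 = 0.167037·2.4435 + -0.010316·12.6510 = 0.2777  (Raytheon)
  w_2 = 0.167037·2.3125 + -0.010316·19.3929 = 0.1862  (Boeing)
  w_3 = 0.167037·1.8776 + -0.010316·12.4940 = 0.1847  (Disney)
  w_4 = 0.167037·1.5596 + -0.010316·24.8502 = 0.0041  (GE)
  w_5 = 0.167037·1.1211 + -0.010316·14.1654 = 0.0411  (Qualcomm)
  w_6 = 0.167037·1.4693 + -0.010316·26.6340 = -0.0293  (Unilever)
Σw_i=1.0000  μᵀw=0.1650
σ²=wᵀΣw=λ₁·μ_p+λ₂ = 0.167037·0.165 + -0.010316 = 0.017245 ≈ 0.0172

-0.0293


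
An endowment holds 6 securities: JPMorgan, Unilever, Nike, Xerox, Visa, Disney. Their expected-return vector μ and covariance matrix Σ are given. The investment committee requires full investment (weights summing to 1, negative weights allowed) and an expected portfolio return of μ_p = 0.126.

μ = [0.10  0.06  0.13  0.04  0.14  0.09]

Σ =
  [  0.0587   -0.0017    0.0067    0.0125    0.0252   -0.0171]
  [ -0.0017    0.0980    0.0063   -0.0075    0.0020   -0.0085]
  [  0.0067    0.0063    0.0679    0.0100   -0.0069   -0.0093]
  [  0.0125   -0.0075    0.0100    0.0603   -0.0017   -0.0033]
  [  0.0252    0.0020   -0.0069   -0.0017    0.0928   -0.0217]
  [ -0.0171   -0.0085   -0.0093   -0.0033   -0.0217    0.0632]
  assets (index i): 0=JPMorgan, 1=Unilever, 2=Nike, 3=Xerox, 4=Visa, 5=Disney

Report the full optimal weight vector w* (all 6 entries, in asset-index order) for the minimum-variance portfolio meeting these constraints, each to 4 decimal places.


u=Σ⁻¹μ = [1.4098  0.7280  2.2646  0.3019  1.9688  2.9284]
v=Σ⁻¹𝟙 = [14.8132  12.8537  15.5009  14.5847  14.8404  29.6976]
a=μᵀu=1.030321  b=𝟙ᵀu=9.601487  c=𝟙ᵀv=102.290507  D=ac−b²=13.203549
λ₁=(c·0.126−b)/D = (102.290507·0.126−9.601487)/13.203549 = 0.248957
λ₂=(a−b·0.126)/D = (1.030321−9.601487·0.126)/13.203549 = -0.013592
w* = 0.248957·u + -0.013592·v:
  w_0 = 0.248957·1.4098 + -0.013592·14.8132 = 0.1496  (JPMorgan)
  w_1 = 0.248957·0.7280 + -0.013592·12.8537 = 0.0065  (Unilever)
  w_2 = 0.248957·2.2646 + -0.013592·15.5009 = 0.3531  (Nike)
  w_3 = 0.248957·0.3019 + -0.013592·14.5847 = -0.1231  (Xerox)
  w_4 = 0.248957·1.9688 + -0.013592·14.8404 = 0.2884  (Visa)
  w_5 = 0.248957·2.9284 + -0.013592·29.6976 = 0.3254  (Disney)
Σw_i=1.0000  μᵀw=0.1260
σ²=wᵀΣw=λ₁·μ_p+λ₂ = 0.248957·0.126 + -0.013592 = 0.017776 ≈ 0.0178

0.1496  0.0065  0.3531  -0.1231  0.2884  0.3254


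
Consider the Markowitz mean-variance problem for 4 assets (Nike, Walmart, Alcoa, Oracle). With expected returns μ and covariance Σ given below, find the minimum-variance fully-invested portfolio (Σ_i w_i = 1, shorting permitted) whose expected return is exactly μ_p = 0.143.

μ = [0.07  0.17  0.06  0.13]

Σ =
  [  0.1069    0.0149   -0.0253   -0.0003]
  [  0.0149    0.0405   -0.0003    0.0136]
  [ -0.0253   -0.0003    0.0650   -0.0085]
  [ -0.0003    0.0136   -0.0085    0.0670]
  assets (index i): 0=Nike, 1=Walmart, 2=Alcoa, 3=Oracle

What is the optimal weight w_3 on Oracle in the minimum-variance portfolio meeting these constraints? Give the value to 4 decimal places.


g=Σ⁻¹μ = [0.4695  3.5700  1.3032  1.3831]
h=Σ⁻¹𝟙 = [12.5283  15.3119  22.2536  14.6966]
a=μᵀg=0.897757  b=𝟙ᵀg=6.725770  c=𝟙ᵀh=64.790338  D=ac−b²=12.930006
λ₁=(c·0.143−b)/D = (64.790338·0.143−6.725770)/12.930006 = 0.196384
λ₂=(a−b·0.143)/D = (0.897757−6.725770·0.143)/12.930006 = -0.004952
w* = 0.196384·g + -0.004952·h:
  w_0 = 0.196384·0.4695 + -0.004952·12.5283 = 0.0302  (Nike)
  w_1 = 0.196384·3.5700 + -0.004952·15.3119 = 0.6253  (Walmart)
  w_2 = 0.196384·1.3032 + -0.004952·22.2536 = 0.1457  (Alcoa)
  w_3 = 0.196384·1.3831 + -0.004952·14.6966 = 0.1988  (Oracle)
Σw_i=1.0000  μᵀw=0.1430
σ²=wᵀΣw=λ₁·μ_p+λ₂ = 0.196384·0.143 + -0.004952 = 0.023131 ≈ 0.0231

0.1988


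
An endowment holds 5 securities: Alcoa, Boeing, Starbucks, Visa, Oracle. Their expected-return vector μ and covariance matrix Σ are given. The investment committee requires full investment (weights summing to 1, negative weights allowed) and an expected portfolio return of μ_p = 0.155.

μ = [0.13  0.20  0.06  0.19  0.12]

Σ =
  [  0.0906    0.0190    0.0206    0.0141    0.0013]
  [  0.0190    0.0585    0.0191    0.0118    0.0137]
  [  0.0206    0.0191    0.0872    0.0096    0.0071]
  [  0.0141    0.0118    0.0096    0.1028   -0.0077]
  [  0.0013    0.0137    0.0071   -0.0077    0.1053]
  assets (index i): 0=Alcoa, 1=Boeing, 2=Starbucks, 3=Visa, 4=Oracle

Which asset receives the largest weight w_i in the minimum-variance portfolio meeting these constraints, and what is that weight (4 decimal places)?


Boeing (0.3086)

p=Σ⁻¹μ = [0.6726  2.7850  -0.3233  1.5341  0.9029]
q=Σ⁻¹𝟙 = [6.2706  9.4481  6.3788  7.8114  8.3311]
a=μᵀp=1.024880  b=𝟙ᵀp=5.571419  c=𝟙ᵀq=38.239939  D=ac−b²=8.150619
λ₁=(c·0.155−b)/D = (38.239939·0.155−5.571419)/8.150619 = 0.043650
λ₂=(a−b·0.155)/D = (1.024880−5.571419·0.155)/8.150619 = 0.019791
w* = 0.043650·p + 0.019791·q:
  w_0 = 0.043650·0.6726 + 0.019791·6.2706 = 0.1535  (Alcoa)
  w_1 = 0.043650·2.7850 + 0.019791·9.4481 = 0.3086  (Boeing)
  w_2 = 0.043650·-0.3233 + 0.019791·6.3788 = 0.1121  (Starbucks)
  w_3 = 0.043650·1.5341 + 0.019791·7.8114 = 0.2216  (Visa)
  w_4 = 0.043650·0.9029 + 0.019791·8.3311 = 0.2043  (Oracle)
Σw_i=1.0000  μᵀw=0.1550
σ²=wᵀΣw=λ₁·μ_p+λ₂ = 0.043650·0.155 + 0.019791 = 0.026557 ≈ 0.0266


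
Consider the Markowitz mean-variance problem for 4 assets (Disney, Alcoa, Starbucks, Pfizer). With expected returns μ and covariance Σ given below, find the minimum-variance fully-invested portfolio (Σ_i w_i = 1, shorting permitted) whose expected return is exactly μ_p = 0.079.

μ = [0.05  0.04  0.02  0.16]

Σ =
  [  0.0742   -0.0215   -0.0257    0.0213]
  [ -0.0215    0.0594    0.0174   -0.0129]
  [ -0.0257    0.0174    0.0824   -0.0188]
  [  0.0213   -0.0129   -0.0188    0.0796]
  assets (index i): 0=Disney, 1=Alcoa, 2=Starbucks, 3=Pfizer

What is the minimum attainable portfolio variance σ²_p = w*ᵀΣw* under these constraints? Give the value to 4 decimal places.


0.0151

p=Σ⁻¹μ = [0.6224  1.1735  0.6902  2.1967]
q=Σ⁻¹𝟙 = [21.9799  22.8204  17.4827  14.5086]
a=μᵀp=0.443339  b=𝟙ᵀp=4.682840  c=𝟙ᵀq=76.791550  D=ac−b²=12.115662
λ₁=(c·0.079−b)/D = (76.791550·0.079−4.682840)/12.115662 = 0.114207
λ₂=(a−b·0.079)/D = (0.443339−4.682840·0.079)/12.115662 = 0.006058
w* = 0.114207·p + 0.006058·q:
  w_0 = 0.114207·0.6224 + 0.006058·21.9799 = 0.2042  (Disney)
  w_1 = 0.114207·1.1735 + 0.006058·22.8204 = 0.2723  (Alcoa)
  w_2 = 0.114207·0.6902 + 0.006058·17.4827 = 0.1847  (Starbucks)
  w_3 = 0.114207·2.1967 + 0.006058·14.5086 = 0.3388  (Pfizer)
Σw_i=1.0000  μᵀw=0.0790
σ²=wᵀΣw=λ₁·μ_p+λ₂ = 0.114207·0.079 + 0.006058 = 0.015080 ≈ 0.0151


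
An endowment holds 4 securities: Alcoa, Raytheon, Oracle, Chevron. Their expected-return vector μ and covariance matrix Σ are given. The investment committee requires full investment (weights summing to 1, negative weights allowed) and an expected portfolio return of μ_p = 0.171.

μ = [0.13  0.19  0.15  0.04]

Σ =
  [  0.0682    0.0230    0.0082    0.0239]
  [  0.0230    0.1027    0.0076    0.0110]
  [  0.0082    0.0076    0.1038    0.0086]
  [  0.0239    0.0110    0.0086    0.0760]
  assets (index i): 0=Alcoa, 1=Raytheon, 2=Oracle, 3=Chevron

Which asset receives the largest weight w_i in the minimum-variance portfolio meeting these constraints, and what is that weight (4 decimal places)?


g=Σ⁻¹μ = [1.3439  1.4835  1.2512  -0.2526]
h=Σ⁻¹𝟙 = [8.5586  6.3160  7.7768  8.6723]
a=μᵀg=0.634162  b=𝟙ᵀg=3.826073  c=𝟙ᵀh=31.323698  D=ac−b²=5.225477
λ₁=(c·0.171−b)/D = (31.323698·0.171−3.826073)/5.225477 = 0.292850
λ₂=(a−b·0.171)/D = (0.634162−3.826073·0.171)/5.225477 = -0.003846
w* = 0.292850·g + -0.003846·h:
  w_0 = 0.292850·1.3439 + -0.003846·8.5586 = 0.3607  (Alcoa)
  w_1 = 0.292850·1.4835 + -0.003846·6.3160 = 0.4102  (Raytheon)
  w_2 = 0.292850·1.2512 + -0.003846·7.7768 = 0.3365  (Oracle)
  w_3 = 0.292850·-0.2526 + -0.003846·8.6723 = -0.1073  (Chevron)
Σw_i=1.0000  μᵀw=0.1710
σ²=wᵀΣw=λ₁·μ_p+λ₂ = 0.292850·0.171 + -0.003846 = 0.046232 ≈ 0.0462

Raytheon (0.4102)


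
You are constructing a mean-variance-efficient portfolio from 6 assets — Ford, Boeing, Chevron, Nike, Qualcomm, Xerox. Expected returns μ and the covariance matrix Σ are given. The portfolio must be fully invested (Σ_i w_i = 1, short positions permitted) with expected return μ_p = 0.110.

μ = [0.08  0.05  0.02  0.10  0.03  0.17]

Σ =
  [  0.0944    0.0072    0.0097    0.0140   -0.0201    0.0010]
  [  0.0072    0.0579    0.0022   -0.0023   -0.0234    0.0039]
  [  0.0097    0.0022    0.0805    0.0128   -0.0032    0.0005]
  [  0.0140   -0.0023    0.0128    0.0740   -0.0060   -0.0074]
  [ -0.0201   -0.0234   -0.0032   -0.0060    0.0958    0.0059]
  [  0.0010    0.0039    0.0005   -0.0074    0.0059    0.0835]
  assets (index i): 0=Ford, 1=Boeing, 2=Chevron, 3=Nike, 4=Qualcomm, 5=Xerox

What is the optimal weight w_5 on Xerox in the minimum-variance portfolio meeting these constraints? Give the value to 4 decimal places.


0.3707

x=Σ⁻¹μ = [0.6736  0.9697  -0.0893  1.5300  0.6566  2.0723]
y=Σ⁻¹𝟙 = [9.7609  23.0458  9.1649  13.3663  18.6061  10.5978]
a=μᵀx=0.625573  b=𝟙ᵀx=5.812885  c=𝟙ᵀy=84.541672  D=ac−b²=19.097378
λ₁=(c·0.110−b)/D = (84.541672·0.110−5.812885)/19.097378 = 0.182575
λ₂=(a−b·0.110)/D = (0.625573−5.812885·0.110)/19.097378 = -0.000725
w* = 0.182575·x + -0.000725·y:
  w_0 = 0.182575·0.6736 + -0.000725·9.7609 = 0.1159  (Ford)
  w_1 = 0.182575·0.9697 + -0.000725·23.0458 = 0.1603  (Boeing)
  w_2 = 0.182575·-0.0893 + -0.000725·9.1649 = -0.0229  (Chevron)
  w_3 = 0.182575·1.5300 + -0.000725·13.3663 = 0.2696  (Nike)
  w_4 = 0.182575·0.6566 + -0.000725·18.6061 = 0.1064  (Qualcomm)
  w_5 = 0.182575·2.0723 + -0.000725·10.5978 = 0.3707  (Xerox)
Σw_i=1.0000  μᵀw=0.1100
σ²=wᵀΣw=λ₁·μ_p+λ₂ = 0.182575·0.110 + -0.000725 = 0.019358 ≈ 0.0194
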